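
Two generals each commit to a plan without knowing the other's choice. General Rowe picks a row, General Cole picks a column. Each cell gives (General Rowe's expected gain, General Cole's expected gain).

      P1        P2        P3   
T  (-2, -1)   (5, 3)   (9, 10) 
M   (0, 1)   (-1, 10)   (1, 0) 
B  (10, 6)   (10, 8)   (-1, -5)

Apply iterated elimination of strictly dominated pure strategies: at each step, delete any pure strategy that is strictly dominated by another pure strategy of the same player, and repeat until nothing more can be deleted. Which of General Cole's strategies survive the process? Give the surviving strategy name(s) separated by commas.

For General Cole, P2 strictly dominates P1 on the remaining rows (T: 3>-1, M: 10>1, B: 8>6); eliminate P1.
Row M is eliminated: T beats it against every remaining column (P2: 5>-1, P3: 9>1).
Among the remaining strategies, none is strictly dominated by another pure strategy of the same player, so the elimination stops.
Surviving strategies — General Rowe: {T, B}; General Cole: {P2, P3}.

P2, P3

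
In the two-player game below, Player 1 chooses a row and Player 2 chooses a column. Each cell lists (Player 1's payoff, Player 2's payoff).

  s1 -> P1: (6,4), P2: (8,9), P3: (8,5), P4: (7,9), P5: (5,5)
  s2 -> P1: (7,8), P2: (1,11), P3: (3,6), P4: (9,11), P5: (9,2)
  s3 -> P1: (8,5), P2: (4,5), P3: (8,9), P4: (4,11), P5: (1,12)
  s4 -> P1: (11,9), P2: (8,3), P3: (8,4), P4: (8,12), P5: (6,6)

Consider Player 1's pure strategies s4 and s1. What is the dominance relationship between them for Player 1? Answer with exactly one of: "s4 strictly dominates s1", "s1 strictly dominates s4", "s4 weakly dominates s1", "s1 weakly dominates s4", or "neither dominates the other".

s4 weakly dominates s1

Compare s4 to s1 across every action of Player 2: P1: 11>6, P2: 8=8, P3: 8=8, P4: 8>7, P5: 6>5.
s4 is at least as good everywhere and strictly better somewhere (tied only at P2, P3), so s4 weakly but not strictly dominates s1.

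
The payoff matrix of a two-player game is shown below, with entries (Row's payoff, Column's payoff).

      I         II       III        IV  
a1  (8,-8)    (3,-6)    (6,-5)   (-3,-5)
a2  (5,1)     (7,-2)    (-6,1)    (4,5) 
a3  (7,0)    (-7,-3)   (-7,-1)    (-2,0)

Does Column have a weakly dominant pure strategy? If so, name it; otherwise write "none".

IV vs I: a1: -5>-8, a2: 5>1, a3: 0=0.
IV vs II: a1: -5>-6, a2: 5>-2, a3: 0>-3.
IV vs III: a1: -5=-5, a2: 5>1, a3: 0>-1.
IV is at least as good as every other strategy against every opponent action, so it is weakly dominant.

IV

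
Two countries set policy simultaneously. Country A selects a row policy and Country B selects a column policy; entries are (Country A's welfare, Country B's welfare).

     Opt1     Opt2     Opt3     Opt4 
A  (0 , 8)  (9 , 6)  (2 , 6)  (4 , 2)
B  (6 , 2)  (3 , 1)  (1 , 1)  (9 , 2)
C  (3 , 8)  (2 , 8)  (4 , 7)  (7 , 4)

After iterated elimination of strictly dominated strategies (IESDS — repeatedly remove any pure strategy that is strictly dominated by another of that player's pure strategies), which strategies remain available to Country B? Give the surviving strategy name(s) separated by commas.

Opt1, Opt4

For Country B, Opt1 strictly dominates Opt3 on the remaining rows (A: 8>6, B: 2>1, C: 8>7); eliminate Opt3.
For Country A, B strictly dominates C on the remaining columns (Opt1: 6>3, Opt2: 3>2, Opt4: 9>7); eliminate C.
For Country B, Opt1 strictly dominates Opt2 on the remaining rows (A: 8>6, B: 2>1); eliminate Opt2.
For Country A, B strictly dominates A on the remaining columns (Opt1: 6>0, Opt4: 9>4); eliminate A.
Among the remaining strategies, none is strictly dominated by another pure strategy of the same player, so the elimination stops.
Surviving strategies — Country A: {B}; Country B: {Opt1, Opt4}.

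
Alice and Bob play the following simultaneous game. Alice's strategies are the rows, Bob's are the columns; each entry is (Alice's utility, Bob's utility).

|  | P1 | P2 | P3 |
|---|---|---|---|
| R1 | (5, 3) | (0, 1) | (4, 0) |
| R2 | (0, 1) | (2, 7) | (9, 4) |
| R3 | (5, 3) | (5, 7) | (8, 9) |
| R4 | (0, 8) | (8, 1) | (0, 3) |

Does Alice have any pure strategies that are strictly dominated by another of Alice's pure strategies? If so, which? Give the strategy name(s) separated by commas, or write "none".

none

Nothing dominates R1: R2 at P1 (5>0); R3 at P1 (5=5); R4 at P1 (5>0).
R2 is not dominated — it holds its own against R1 at P2 (2>0); R3 at P3 (9>8); R4 at P1 (0=0).
Nothing dominates R3: R1 at P1 (5=5); R2 at P1 (5>0); R4 at P1 (5>0).
R4: no other strategy beats it everywhere (R1 at P2 (8>0); R2 at P1 (0=0); R3 at P2 (8>5)).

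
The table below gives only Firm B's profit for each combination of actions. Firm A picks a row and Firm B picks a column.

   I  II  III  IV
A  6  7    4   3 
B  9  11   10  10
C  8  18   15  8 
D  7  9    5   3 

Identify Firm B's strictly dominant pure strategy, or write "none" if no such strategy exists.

II

II vs I: A: 7>6, B: 11>9, C: 18>8, D: 9>7.
II vs III: A: 7>4, B: 11>10, C: 18>15, D: 9>5.
II vs IV: A: 7>3, B: 11>10, C: 18>8, D: 9>3.
II strictly beats every other strategy against every opponent action, so it is strictly dominant.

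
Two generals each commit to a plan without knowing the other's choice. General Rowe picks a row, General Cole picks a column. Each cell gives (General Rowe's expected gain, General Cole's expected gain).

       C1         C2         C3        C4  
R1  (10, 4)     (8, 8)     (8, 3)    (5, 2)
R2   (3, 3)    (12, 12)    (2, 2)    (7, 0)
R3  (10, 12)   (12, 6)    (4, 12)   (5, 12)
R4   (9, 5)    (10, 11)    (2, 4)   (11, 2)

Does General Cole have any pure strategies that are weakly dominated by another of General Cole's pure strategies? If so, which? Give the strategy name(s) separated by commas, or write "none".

Nothing dominates C1: C2 at R3 (12>6); C3 at R1 (4>3); C4 at R1 (4>2).
C2: no other strategy beats it everywhere (C1 at R1 (8>4); C3 at R1 (8>3); C4 at R1 (8>2)).
C3: dominated, since C1 does at least as well everywhere (R1: 4>3, R2: 3>2, R3: 12=12, R4: 5>4).
C4 is weakly dominated by C1 (R1: 4>2, R2: 3>0, R3: 12=12, R4: 5>2).

C3, C4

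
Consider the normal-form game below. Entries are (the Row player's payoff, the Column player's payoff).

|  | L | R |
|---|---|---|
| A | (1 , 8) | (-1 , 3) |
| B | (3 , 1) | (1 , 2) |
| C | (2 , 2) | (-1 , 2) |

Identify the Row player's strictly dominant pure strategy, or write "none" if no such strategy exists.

B

B vs A: L: 3>1, R: 1>-1.
B vs C: L: 3>2, R: 1>-1.
B strictly beats every other strategy against every opponent action, so it is strictly dominant.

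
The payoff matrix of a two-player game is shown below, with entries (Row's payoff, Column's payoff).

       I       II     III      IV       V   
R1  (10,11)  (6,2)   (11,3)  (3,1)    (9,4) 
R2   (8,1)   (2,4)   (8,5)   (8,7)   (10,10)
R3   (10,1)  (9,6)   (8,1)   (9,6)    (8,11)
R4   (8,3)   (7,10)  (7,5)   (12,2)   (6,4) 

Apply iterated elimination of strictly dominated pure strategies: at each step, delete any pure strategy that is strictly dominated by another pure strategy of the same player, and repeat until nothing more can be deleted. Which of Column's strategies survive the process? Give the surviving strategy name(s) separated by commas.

I, V

Column IV is eliminated: V beats it against every remaining row (R1: 4>1, R2: 10>7, R3: 11>6, R4: 4>2).
Row's strategy R4 is strictly dominated by R3 (I: 10>8, II: 9>7, III: 8>7, V: 8>6) and is removed.
Column's strategy II is strictly dominated by V (R1: 4>2, R2: 10>4, R3: 11>6) and is removed.
Column III is eliminated: V beats it against every remaining row (R1: 4>3, R2: 10>5, R3: 11>1).
Among the remaining strategies, none is strictly dominated by another pure strategy of the same player, so the elimination stops.
Surviving strategies — Row: {R1, R2, R3}; Column: {I, V}.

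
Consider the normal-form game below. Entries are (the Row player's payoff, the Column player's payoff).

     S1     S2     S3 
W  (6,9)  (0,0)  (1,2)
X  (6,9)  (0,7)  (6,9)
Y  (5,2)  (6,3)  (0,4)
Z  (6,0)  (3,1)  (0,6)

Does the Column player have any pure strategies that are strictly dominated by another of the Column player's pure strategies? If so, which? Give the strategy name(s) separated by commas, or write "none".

Nothing dominates S1: S2 at W (9>0); S3 at W (9>2).
S2 is strictly dominated by S3 (W: 2>0, X: 9>7, Y: 4>3, Z: 6>1).
S3: no other strategy beats it everywhere (S1 at X (9=9); S2 at W (2>0)).

S2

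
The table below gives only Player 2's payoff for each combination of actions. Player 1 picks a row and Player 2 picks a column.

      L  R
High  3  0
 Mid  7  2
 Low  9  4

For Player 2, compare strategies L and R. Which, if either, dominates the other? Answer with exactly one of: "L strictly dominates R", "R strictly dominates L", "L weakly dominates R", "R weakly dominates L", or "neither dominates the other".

L strictly dominates R

Compare L to R across each opponent action: High: 3>0, Mid: 7>2, Low: 9>4.
L gives a strictly higher payoff against each opponent action, so L strictly dominates R.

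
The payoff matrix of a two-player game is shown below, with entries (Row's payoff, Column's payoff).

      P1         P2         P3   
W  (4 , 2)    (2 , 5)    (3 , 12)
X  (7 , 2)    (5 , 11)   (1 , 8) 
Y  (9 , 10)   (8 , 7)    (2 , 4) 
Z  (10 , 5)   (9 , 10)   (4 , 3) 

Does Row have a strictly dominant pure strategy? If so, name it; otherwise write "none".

Z vs W: P1: 10>4, P2: 9>2, P3: 4>3.
Z vs X: P1: 10>7, P2: 9>5, P3: 4>1.
Z vs Y: P1: 10>9, P2: 9>8, P3: 4>2.
Z strictly beats every other strategy against every opponent action, so it is strictly dominant.

Z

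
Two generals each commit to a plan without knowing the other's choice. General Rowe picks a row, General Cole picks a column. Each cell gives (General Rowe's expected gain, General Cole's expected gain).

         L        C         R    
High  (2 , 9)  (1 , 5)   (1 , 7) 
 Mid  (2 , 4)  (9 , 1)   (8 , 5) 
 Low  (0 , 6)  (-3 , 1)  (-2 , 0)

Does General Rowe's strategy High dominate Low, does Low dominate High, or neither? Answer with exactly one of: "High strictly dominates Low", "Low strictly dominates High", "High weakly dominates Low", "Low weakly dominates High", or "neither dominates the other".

High strictly dominates Low

Compare High to Low across every action of General Cole: L: 2>0, C: 1>-3, R: 1>-2.
High gives a strictly higher payoff against every action of General Cole, so High strictly dominates Low.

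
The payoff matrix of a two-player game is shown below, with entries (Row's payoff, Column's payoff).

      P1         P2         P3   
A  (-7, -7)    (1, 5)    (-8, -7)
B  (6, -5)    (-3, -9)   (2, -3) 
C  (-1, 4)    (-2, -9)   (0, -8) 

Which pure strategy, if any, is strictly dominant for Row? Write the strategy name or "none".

A fails to dominate B at P1 (-7<6).
B fails to dominate A at P2 (-3<1).
C fails to dominate A at P2 (-2<1).
No single strategy dominates all the others.

none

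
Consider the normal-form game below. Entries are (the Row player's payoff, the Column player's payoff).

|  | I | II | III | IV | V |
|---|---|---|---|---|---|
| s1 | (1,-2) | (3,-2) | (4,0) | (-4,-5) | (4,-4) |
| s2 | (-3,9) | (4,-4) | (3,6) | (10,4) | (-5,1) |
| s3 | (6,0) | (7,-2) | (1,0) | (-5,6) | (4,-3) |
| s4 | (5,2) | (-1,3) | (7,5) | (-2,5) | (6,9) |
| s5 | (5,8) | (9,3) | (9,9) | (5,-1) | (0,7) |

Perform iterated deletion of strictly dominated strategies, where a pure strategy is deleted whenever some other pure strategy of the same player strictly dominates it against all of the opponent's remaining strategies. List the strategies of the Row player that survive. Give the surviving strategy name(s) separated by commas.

For the Column player, III strictly dominates II on the remaining rows (s1: 0>-2, s2: 6>-4, s3: 0>-2, s4: 5>3, s5: 9>3); eliminate II.
For the Row player, s4 strictly dominates s1 on the remaining columns (I: 5>1, III: 7>4, IV: -2>-4, V: 6>4); eliminate s1.
Among the remaining strategies, none is strictly dominated by another pure strategy of the same player, so the elimination stops.
Surviving strategies — the Row player: {s2, s3, s4, s5}; the Column player: {I, III, IV, V}.

s2, s3, s4, s5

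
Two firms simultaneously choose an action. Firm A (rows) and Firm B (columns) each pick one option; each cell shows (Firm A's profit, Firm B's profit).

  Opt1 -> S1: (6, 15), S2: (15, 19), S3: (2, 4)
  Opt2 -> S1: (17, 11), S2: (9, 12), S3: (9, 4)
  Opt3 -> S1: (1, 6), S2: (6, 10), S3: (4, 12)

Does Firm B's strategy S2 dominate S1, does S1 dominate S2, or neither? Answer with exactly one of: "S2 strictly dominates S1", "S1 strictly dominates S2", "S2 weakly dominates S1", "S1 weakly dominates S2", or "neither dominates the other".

S2 strictly dominates S1

Compare S2 to S1 across each choice by Firm A: Opt1: 19>15, Opt2: 12>11, Opt3: 10>6.
Every comparison favours S2, so S2 strictly dominates S1.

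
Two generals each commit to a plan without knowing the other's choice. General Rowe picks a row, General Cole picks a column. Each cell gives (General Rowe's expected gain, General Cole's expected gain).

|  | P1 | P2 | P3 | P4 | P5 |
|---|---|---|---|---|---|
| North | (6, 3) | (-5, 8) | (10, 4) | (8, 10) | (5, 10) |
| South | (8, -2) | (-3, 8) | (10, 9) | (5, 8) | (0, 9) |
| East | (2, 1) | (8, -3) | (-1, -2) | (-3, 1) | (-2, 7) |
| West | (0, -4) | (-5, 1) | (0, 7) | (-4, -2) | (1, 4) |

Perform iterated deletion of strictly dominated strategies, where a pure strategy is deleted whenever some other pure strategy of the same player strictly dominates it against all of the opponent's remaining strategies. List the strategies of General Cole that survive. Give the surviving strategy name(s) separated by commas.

For General Cole, P5 strictly dominates P1 on the remaining rows (North: 10>3, South: 9>-2, East: 7>1, West: 4>-4); eliminate P1.
For General Cole, P5 strictly dominates P2 on the remaining rows (North: 10>8, South: 9>8, East: 7>-3, West: 4>1); eliminate P2.
Row East is eliminated: North beats it against every remaining column (P3: 10>-1, P4: 8>-3, P5: 5>-2).
General Rowe's strategy West is strictly dominated by North (P3: 10>0, P4: 8>-4, P5: 5>1) and is removed.
Among the remaining strategies, none is strictly dominated by another pure strategy of the same player, so the elimination stops.
Surviving strategies — General Rowe: {North, South}; General Cole: {P3, P4, P5}.

P3, P4, P5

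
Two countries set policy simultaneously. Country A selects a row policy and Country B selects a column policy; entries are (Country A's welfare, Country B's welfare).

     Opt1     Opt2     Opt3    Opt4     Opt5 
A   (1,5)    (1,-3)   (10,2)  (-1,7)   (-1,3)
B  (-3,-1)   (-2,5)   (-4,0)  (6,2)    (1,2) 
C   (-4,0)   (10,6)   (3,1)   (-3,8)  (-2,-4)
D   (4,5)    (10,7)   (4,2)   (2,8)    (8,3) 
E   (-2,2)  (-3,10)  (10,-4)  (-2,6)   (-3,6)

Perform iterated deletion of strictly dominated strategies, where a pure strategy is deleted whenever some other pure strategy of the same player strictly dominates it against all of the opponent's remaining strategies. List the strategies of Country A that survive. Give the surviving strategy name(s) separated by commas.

B, C, D

For Country B, Opt4 strictly dominates Opt1 on the remaining rows (A: 7>5, B: 2>-1, C: 8>0, D: 8>5, E: 6>2); eliminate Opt1.
For Country B, Opt4 strictly dominates Opt3 on the remaining rows (A: 7>2, B: 2>0, C: 8>1, D: 8>2, E: 6>-4); eliminate Opt3.
Country A's strategy A is strictly dominated by D (Opt2: 10>1, Opt4: 2>-1, Opt5: 8>-1) and is removed.
Row E is eliminated: B beats it against every remaining column (Opt2: -2>-3, Opt4: 6>-2, Opt5: 1>-3).
For Country B, Opt2 strictly dominates Opt5 on the remaining rows (B: 5>2, C: 6>-4, D: 7>3); eliminate Opt5.
Among the remaining strategies, none is strictly dominated by another pure strategy of the same player, so the elimination stops.
Surviving strategies — Country A: {B, C, D}; Country B: {Opt2, Opt4}.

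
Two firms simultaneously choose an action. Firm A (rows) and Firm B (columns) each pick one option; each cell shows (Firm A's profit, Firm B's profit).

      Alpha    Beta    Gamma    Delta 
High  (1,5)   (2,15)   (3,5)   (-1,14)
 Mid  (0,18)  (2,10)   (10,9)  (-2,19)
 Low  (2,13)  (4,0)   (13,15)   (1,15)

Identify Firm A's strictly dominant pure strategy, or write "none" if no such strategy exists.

Low

Low vs High: Alpha: 2>1, Beta: 4>2, Gamma: 13>3, Delta: 1>-1.
Low vs Mid: Alpha: 2>0, Beta: 4>2, Gamma: 13>10, Delta: 1>-2.
Low strictly beats every other strategy against every opponent action, so it is strictly dominant.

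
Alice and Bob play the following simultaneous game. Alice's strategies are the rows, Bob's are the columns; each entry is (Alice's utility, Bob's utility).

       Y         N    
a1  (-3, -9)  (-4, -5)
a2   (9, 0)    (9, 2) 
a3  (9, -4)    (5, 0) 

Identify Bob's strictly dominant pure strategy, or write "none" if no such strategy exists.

N

N vs Y: a1: -5>-9, a2: 2>0, a3: 0>-4.
N strictly beats every other strategy against every opponent action, so it is strictly dominant.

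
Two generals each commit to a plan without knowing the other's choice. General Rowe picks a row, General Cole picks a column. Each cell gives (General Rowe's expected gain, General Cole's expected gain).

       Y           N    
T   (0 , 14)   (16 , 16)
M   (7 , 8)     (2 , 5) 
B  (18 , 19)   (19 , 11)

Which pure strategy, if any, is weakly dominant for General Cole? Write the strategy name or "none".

none

Y fails to dominate N at T (14<16).
N fails to dominate Y at M (5<8).
No single strategy dominates all the others.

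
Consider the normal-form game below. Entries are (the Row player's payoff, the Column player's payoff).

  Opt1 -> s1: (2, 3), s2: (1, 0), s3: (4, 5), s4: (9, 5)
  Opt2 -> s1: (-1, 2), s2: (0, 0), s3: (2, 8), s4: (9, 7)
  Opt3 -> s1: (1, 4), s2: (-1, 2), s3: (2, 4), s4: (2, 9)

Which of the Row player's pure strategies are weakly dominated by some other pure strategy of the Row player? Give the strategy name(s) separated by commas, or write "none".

Opt1: no other strategy beats it everywhere (Opt2 at s1 (2>-1); Opt3 at s1 (2>1)).
Opt2: dominated, since Opt1 does at least as well everywhere (s1: 2>-1, s2: 1>0, s3: 4>2, s4: 9=9).
Opt3: dominated, since Opt1 does at least as well everywhere (s1: 2>1, s2: 1>-1, s3: 4>2, s4: 9>2).

Opt2, Opt3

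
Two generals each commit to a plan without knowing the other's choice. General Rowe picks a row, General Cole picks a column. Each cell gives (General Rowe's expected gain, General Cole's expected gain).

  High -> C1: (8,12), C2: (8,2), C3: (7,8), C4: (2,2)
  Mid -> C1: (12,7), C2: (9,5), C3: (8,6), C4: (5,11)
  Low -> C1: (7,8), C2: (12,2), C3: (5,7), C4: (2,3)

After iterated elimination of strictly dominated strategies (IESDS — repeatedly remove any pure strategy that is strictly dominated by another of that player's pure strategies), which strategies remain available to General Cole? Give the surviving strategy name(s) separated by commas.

C4

Row High is eliminated: Mid beats it against every remaining column (C1: 12>8, C2: 9>8, C3: 8>7, C4: 5>2).
For General Cole, C1 strictly dominates C2 on the remaining rows (Mid: 7>5, Low: 8>2); eliminate C2.
For General Rowe, Mid strictly dominates Low on the remaining columns (C1: 12>7, C3: 8>5, C4: 5>2); eliminate Low.
General Cole's strategy C1 is strictly dominated by C4 (Mid: 11>7) and is removed.
General Cole's strategy C3 is strictly dominated by C4 (Mid: 11>6) and is removed.
Among the remaining strategies, none is strictly dominated by another pure strategy of the same player, so the elimination stops.
Surviving strategies — General Rowe: {Mid}; General Cole: {C4}.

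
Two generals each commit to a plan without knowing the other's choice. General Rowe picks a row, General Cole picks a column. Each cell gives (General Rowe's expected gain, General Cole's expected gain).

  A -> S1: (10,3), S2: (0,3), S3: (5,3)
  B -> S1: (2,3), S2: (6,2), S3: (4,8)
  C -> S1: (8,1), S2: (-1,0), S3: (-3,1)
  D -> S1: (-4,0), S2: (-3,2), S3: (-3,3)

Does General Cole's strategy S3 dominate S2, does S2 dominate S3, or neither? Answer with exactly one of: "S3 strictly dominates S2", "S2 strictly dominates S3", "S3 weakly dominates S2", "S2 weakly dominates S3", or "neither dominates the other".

S3 weakly dominates S2

Compare S3 to S2 across each opponent action: A: 3=3, B: 8>2, C: 1>0, D: 3>2.
S3 is at least as good everywhere and strictly better somewhere (tied only at A), so S3 weakly but not strictly dominates S2.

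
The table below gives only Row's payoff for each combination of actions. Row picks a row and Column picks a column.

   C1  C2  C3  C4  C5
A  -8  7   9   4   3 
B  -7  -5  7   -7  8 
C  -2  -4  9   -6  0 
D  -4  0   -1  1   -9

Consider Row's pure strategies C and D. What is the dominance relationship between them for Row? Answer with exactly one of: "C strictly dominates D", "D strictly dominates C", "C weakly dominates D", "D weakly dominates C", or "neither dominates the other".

neither dominates the other

C's payoffs vs D's, by Column's action — C1: -2>-4, C2: -4<0, C3: 9>-1, C4: -6<1, C5: 0>-9.
C does better at C1, C3, C5 but worse at C2, C4; neither strategy dominates the other.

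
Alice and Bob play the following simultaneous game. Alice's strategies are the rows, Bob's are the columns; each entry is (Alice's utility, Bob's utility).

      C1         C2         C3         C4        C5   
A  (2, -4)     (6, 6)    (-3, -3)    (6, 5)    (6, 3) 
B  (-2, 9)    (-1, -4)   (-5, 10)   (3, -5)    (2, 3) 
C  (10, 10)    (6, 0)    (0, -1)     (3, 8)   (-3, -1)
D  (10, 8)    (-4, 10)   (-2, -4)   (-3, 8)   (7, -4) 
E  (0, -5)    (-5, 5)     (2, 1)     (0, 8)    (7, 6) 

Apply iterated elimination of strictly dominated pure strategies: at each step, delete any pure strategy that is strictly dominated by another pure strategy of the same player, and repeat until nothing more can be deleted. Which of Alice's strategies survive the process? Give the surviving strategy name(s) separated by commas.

A, C, D

Alice's strategy B is strictly dominated by A (C1: 2>-2, C2: 6>-1, C3: -3>-5, C4: 6>3, C5: 6>2) and is removed.
Bob's strategy C3 is strictly dominated by C2 (A: 6>-3, C: 0>-1, D: 10>-4, E: 5>1) and is removed.
For Bob, C4 strictly dominates C5 on the remaining rows (A: 5>3, C: 8>-1, D: 8>-4, E: 8>6); eliminate C5.
Alice's strategy E is strictly dominated by A (C1: 2>0, C2: 6>-5, C4: 6>0) and is removed.
Among the remaining strategies, none is strictly dominated by another pure strategy of the same player, so the elimination stops.
Surviving strategies — Alice: {A, C, D}; Bob: {C1, C2, C4}.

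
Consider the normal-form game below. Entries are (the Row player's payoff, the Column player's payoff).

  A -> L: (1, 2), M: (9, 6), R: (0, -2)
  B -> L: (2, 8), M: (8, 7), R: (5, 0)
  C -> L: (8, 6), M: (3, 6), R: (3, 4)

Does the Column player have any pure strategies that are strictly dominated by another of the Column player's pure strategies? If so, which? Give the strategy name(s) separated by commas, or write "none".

R

L: no other strategy beats it everywhere (M at B (8>7); R at A (2>-2)).
M is not dominated — it holds its own against L at A (6>2); R at A (6>-2).
L strictly dominates R — A: 2>-2, B: 8>0, C: 6>4.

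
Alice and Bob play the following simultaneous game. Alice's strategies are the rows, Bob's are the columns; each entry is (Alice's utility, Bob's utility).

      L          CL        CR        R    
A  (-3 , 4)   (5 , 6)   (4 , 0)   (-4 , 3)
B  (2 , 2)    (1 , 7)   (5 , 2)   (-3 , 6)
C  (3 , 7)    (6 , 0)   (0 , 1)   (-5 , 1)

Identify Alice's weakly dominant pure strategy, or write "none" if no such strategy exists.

none

A fails to dominate B at L (-3<2).
B fails to dominate A at CL (1<5).
C fails to dominate A at CR (0<4).
No single strategy dominates all the others.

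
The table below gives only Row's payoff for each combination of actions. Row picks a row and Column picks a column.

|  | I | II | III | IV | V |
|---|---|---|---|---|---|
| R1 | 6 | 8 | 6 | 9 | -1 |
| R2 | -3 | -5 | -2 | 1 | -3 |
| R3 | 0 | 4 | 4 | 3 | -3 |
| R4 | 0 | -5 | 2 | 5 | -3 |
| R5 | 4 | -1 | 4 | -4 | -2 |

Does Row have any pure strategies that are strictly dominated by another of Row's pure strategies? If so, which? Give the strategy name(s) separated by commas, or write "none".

Nothing dominates R1: R2 at I (6>-3); R3 at I (6>0); R4 at I (6>0); R5 at I (6>4).
R2 is strictly dominated by R1 (I: 6>-3, II: 8>-5, III: 6>-2, IV: 9>1, V: -1>-3).
R3 is strictly dominated by R1 (I: 6>0, II: 8>4, III: 6>4, IV: 9>3, V: -1>-3).
R1 strictly dominates R4 — I: 6>0, II: 8>-5, III: 6>2, IV: 9>5, V: -1>-3.
R5: dominated, since R1 does at least as well everywhere (I: 6>4, II: 8>-1, III: 6>4, IV: 9>-4, V: -1>-2).

R2, R3, R4, R5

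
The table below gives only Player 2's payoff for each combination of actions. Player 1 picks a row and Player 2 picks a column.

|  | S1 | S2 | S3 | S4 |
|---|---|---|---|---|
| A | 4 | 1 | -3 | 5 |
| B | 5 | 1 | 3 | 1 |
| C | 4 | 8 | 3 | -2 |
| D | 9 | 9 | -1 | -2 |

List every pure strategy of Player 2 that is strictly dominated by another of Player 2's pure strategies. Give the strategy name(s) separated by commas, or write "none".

S3

S1 is not dominated — it holds its own against S2 at A (4>1); S3 at A (4>-3); S4 at B (5>1).
Nothing dominates S2: S1 at C (8>4); S3 at A (1>-3); S4 at B (1=1).
S1 strictly dominates S3 — A: 4>-3, B: 5>3, C: 4>3, D: 9>-1.
S4 is not dominated — it holds its own against S1 at A (5>4); S2 at A (5>1); S3 at A (5>-3).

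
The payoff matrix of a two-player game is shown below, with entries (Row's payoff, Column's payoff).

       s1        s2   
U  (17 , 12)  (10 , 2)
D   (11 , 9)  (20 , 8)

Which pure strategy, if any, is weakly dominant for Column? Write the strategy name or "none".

s1

s1 vs s2: U: 12>2, D: 9>8.
s1 is at least as good as every other strategy against every opponent action, so it is weakly dominant.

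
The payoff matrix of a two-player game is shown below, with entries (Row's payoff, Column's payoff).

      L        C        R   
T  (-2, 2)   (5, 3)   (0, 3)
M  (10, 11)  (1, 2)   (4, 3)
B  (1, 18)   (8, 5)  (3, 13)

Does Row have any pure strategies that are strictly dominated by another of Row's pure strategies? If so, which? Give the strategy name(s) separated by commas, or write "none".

T

T: dominated, since B does at least as well everywhere (L: 1>-2, C: 8>5, R: 3>0).
Nothing dominates M: T at L (10>-2); B at L (10>1).
Nothing dominates B: T at L (1>-2); M at C (8>1).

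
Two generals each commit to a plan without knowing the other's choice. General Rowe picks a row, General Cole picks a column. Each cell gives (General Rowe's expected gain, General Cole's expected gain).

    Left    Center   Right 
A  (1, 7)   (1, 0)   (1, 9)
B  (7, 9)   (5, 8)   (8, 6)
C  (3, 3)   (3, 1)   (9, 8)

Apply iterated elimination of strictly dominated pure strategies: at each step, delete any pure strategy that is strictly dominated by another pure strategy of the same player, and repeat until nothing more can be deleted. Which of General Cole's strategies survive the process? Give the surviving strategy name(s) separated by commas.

For General Rowe, B strictly dominates A on the remaining columns (Left: 7>1, Center: 5>1, Right: 8>1); eliminate A.
For General Cole, Left strictly dominates Center on the remaining rows (B: 9>8, C: 3>1); eliminate Center.
Among the remaining strategies, none is strictly dominated by another pure strategy of the same player, so the elimination stops.
Surviving strategies — General Rowe: {B, C}; General Cole: {Left, Right}.

Left, Right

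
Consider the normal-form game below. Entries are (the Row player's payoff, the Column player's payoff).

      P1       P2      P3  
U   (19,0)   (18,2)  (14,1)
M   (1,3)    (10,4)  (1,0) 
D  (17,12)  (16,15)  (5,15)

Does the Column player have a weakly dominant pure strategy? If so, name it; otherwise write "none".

P2 vs P1: U: 2>0, M: 4>3, D: 15>12.
P2 vs P3: U: 2>1, M: 4>0, D: 15=15.
P2 is at least as good as every other strategy against every opponent action, so it is weakly dominant.

P2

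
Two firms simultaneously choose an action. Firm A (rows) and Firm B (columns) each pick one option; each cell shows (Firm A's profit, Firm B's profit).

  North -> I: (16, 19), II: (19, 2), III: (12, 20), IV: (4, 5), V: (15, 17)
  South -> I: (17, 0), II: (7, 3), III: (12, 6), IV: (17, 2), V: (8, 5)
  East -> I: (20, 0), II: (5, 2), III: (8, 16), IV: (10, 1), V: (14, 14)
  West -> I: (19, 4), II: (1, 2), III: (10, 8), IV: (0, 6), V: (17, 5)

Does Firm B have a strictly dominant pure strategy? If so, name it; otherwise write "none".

III

III vs I: North: 20>19, South: 6>0, East: 16>0, West: 8>4.
III vs II: North: 20>2, South: 6>3, East: 16>2, West: 8>2.
III vs IV: North: 20>5, South: 6>2, East: 16>1, West: 8>6.
III vs V: North: 20>17, South: 6>5, East: 16>14, West: 8>5.
III strictly beats every other strategy against every opponent action, so it is strictly dominant.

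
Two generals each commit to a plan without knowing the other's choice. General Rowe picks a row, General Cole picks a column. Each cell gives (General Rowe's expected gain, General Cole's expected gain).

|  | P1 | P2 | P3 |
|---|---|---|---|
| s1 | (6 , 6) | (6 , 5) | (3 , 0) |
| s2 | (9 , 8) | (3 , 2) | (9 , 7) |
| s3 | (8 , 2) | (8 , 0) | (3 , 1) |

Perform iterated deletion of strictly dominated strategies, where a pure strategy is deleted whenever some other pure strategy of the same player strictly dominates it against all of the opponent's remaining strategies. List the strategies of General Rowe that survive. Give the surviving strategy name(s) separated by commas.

s2

General Cole's strategy P2 is strictly dominated by P1 (s1: 6>5, s2: 8>2, s3: 2>0) and is removed.
Row s1 is eliminated: s2 beats it against every remaining column (P1: 9>6, P3: 9>3).
Row s3 is eliminated: s2 beats it against every remaining column (P1: 9>8, P3: 9>3).
General Cole's strategy P3 is strictly dominated by P1 (s2: 8>7) and is removed.
Among the remaining strategies, none is strictly dominated by another pure strategy of the same player, so the elimination stops.
Surviving strategies — General Rowe: {s2}; General Cole: {P1}.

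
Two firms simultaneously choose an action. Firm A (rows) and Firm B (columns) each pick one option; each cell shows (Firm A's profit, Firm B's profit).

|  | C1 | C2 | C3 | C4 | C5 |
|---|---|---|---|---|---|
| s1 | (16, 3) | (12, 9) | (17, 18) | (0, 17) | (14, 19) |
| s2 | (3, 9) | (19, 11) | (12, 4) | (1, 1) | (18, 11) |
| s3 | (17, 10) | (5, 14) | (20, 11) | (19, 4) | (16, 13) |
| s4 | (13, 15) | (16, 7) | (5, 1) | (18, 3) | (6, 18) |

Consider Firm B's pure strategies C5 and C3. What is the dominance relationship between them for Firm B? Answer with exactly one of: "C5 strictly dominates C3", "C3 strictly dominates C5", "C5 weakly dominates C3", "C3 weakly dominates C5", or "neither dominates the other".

C5 strictly dominates C3

C5's payoffs vs C3's, by Firm A's action — s1: 19>18, s2: 11>4, s3: 13>11, s4: 18>1.
Every comparison favours C5, so C5 strictly dominates C3.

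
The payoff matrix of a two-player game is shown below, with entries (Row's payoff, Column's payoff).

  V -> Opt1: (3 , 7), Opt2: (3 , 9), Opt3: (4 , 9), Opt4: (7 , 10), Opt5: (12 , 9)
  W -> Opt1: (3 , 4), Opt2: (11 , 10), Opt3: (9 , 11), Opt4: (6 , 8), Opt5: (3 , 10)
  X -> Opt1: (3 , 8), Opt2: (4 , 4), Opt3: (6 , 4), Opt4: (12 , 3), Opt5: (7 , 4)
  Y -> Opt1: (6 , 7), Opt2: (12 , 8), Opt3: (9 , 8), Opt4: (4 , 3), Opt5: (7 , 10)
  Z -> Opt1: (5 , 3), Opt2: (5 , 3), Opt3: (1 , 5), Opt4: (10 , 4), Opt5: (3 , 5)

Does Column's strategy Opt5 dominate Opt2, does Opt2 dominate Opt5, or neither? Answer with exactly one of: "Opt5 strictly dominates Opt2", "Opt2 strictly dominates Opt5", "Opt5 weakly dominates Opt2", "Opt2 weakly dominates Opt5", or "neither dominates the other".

Opt5 weakly dominates Opt2

Compare Opt5 to Opt2 across each opponent action: V: 9=9, W: 10=10, X: 4=4, Y: 10>8, Z: 5>3.
Opt5 is at least as good everywhere and strictly better somewhere (tied only at V, W, X), so Opt5 weakly but not strictly dominates Opt2.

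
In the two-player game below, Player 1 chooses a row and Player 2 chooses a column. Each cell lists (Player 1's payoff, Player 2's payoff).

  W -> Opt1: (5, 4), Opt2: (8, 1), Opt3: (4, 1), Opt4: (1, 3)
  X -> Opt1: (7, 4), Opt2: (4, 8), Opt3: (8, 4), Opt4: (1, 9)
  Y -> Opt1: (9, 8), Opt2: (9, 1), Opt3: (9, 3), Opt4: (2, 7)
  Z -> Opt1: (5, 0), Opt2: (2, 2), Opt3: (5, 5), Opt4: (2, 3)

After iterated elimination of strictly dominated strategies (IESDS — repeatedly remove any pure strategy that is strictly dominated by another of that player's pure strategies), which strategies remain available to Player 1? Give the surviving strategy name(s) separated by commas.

Y, Z

For Player 1, Y strictly dominates W on the remaining columns (Opt1: 9>5, Opt2: 9>8, Opt3: 9>4, Opt4: 2>1); eliminate W.
For Player 1, Y strictly dominates X on the remaining columns (Opt1: 9>7, Opt2: 9>4, Opt3: 9>8, Opt4: 2>1); eliminate X.
For Player 2, Opt3 strictly dominates Opt2 on the remaining rows (Y: 3>1, Z: 5>2); eliminate Opt2.
Among the remaining strategies, none is strictly dominated by another pure strategy of the same player, so the elimination stops.
Surviving strategies — Player 1: {Y, Z}; Player 2: {Opt1, Opt3, Opt4}.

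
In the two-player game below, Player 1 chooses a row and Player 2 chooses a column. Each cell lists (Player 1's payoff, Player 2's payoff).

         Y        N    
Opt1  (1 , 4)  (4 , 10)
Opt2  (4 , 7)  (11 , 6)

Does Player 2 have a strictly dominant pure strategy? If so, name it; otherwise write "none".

Y fails to dominate N at Opt1 (4<10).
N fails to dominate Y at Opt2 (6<7).
No single strategy dominates all the others.

none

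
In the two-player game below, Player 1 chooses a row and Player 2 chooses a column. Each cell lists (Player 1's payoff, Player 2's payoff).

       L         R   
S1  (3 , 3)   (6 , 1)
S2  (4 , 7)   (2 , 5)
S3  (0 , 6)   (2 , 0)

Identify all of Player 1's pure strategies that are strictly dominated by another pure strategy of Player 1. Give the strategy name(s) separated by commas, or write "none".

S3

S1: no other strategy beats it everywhere (S2 at R (6>2); S3 at L (3>0)).
S2 is not dominated — it holds its own against S1 at L (4>3); S3 at L (4>0).
S3: dominated, since S1 does at least as well everywhere (L: 3>0, R: 6>2).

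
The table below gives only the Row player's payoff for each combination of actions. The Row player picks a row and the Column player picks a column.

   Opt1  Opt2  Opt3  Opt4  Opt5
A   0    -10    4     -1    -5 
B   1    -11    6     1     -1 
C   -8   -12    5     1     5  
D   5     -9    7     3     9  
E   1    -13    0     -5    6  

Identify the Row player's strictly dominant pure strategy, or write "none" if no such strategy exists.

D

D vs A: Opt1: 5>0, Opt2: -9>-10, Opt3: 7>4, Opt4: 3>-1, Opt5: 9>-5.
D vs B: Opt1: 5>1, Opt2: -9>-11, Opt3: 7>6, Opt4: 3>1, Opt5: 9>-1.
D vs C: Opt1: 5>-8, Opt2: -9>-12, Opt3: 7>5, Opt4: 3>1, Opt5: 9>5.
D vs E: Opt1: 5>1, Opt2: -9>-13, Opt3: 7>0, Opt4: 3>-5, Opt5: 9>6.
D strictly beats every other strategy against every opponent action, so it is strictly dominant.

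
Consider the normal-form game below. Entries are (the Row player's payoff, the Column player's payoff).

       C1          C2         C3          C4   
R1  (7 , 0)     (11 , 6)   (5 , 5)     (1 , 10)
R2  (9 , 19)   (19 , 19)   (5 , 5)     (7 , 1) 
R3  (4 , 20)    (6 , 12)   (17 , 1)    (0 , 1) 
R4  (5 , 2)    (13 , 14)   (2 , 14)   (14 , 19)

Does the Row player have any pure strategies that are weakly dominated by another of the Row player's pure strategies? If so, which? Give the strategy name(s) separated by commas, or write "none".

R2 weakly dominates R1 — C1: 9>7, C2: 19>11, C3: 5=5, C4: 7>1.
R2: no other strategy beats it everywhere (R1 at C1 (9>7); R3 at C1 (9>4); R4 at C1 (9>5)).
R3 is not dominated — it holds its own against R1 at C3 (17>5); R2 at C3 (17>5); R4 at C3 (17>2).
R4 is not dominated — it holds its own against R1 at C2 (13>11); R2 at C4 (14>7); R3 at C1 (5>4).

R1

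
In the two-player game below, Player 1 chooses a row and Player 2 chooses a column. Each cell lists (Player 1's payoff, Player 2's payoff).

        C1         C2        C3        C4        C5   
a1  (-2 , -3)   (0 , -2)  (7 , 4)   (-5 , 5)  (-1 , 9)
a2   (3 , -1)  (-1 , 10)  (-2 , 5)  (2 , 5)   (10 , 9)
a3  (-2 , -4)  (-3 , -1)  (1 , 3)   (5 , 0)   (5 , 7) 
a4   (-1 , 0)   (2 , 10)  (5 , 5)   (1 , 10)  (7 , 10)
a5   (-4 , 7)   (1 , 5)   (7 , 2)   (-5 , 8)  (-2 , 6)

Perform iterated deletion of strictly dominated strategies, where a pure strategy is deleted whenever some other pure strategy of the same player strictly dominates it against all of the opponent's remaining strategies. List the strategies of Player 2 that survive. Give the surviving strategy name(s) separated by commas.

Column C1 is eliminated: C4 beats it against every remaining row (a1: 5>-3, a2: 5>-1, a3: 0>-4, a4: 10>0, a5: 8>7).
For Player 2, C5 strictly dominates C3 on the remaining rows (a1: 9>4, a2: 9>5, a3: 7>3, a4: 10>5, a5: 6>2); eliminate C3.
Row a1 is eliminated: a4 beats it against every remaining column (C2: 2>0, C4: 1>-5, C5: 7>-1).
Player 1's strategy a5 is strictly dominated by a4 (C2: 2>1, C4: 1>-5, C5: 7>-2) and is removed.
Among the remaining strategies, none is strictly dominated by another pure strategy of the same player, so the elimination stops.
Surviving strategies — Player 1: {a2, a3, a4}; Player 2: {C2, C4, C5}.

C2, C4, C5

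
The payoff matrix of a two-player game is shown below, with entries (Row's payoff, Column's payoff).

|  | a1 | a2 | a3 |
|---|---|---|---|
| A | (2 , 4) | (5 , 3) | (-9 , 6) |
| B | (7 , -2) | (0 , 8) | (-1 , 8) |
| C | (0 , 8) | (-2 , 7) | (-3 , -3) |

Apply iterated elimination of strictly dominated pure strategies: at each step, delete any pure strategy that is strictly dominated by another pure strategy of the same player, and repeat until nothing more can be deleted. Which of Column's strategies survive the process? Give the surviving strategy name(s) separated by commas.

Row's strategy C is strictly dominated by B (a1: 7>0, a2: 0>-2, a3: -1>-3) and is removed.
Column a1 is eliminated: a3 beats it against every remaining row (A: 6>4, B: 8>-2).
Among the remaining strategies, none is strictly dominated by another pure strategy of the same player, so the elimination stops.
Surviving strategies — Row: {A, B}; Column: {a2, a3}.

a2, a3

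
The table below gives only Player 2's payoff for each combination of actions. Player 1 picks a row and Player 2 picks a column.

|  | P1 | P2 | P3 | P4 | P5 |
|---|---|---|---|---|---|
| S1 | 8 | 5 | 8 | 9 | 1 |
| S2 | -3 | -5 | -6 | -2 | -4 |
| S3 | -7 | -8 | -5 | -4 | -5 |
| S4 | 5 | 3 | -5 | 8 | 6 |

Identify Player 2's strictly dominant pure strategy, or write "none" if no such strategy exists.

P4 vs P1: S1: 9>8, S2: -2>-3, S3: -4>-7, S4: 8>5.
P4 vs P2: S1: 9>5, S2: -2>-5, S3: -4>-8, S4: 8>3.
P4 vs P3: S1: 9>8, S2: -2>-6, S3: -4>-5, S4: 8>-5.
P4 vs P5: S1: 9>1, S2: -2>-4, S3: -4>-5, S4: 8>6.
P4 strictly beats every other strategy against every opponent action, so it is strictly dominant.

P4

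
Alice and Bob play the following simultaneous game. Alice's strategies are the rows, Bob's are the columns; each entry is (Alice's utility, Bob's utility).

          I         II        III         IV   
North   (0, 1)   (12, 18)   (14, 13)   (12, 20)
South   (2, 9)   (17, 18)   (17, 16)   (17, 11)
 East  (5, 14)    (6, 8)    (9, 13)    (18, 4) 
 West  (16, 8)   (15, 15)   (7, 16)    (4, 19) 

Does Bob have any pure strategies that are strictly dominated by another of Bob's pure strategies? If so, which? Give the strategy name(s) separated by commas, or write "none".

none

I: no other strategy beats it everywhere (II at East (14>8); III at East (14>13); IV at East (14>4)).
II: no other strategy beats it everywhere (I at North (18>1); III at North (18>13); IV at South (18>11)).
III: no other strategy beats it everywhere (I at North (13>1); II at East (13>8); IV at South (16>11)).
IV: no other strategy beats it everywhere (I at North (20>1); II at North (20>18); III at North (20>13)).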